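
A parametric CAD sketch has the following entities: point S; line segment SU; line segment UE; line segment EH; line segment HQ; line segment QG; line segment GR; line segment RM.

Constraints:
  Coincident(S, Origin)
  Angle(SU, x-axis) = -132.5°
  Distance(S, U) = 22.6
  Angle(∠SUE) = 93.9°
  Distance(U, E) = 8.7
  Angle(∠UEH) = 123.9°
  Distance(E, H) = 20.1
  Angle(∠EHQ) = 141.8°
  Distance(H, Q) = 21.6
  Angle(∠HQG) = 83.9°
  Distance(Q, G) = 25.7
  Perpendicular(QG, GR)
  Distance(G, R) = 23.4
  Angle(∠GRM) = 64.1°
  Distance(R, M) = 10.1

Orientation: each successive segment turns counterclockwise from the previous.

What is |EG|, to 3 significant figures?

37.1

S is at the origin; SU runs at -132.5° with length 22.6, so U = (-15.3, -16.7). ∠SUE = 93.9° gives UE at -46.4° from the x-axis; with |UE| = 8.7, E = (-9.27, -23.0). ∠UEH = 123.9° gives EH at 9.70° from the x-axis; with |EH| = 20.1, H = (10.5, -19.6). ∠EHQ = 141.8° gives HQ at 47.9° from the x-axis; with |HQ| = 21.6, Q = (25.0, -3.55). ∠HQG = 83.9° gives QG at 144° from the x-axis; with |QG| = 25.7, G = (4.23, 11.6). Then |EG| = |G − E| = 37.1.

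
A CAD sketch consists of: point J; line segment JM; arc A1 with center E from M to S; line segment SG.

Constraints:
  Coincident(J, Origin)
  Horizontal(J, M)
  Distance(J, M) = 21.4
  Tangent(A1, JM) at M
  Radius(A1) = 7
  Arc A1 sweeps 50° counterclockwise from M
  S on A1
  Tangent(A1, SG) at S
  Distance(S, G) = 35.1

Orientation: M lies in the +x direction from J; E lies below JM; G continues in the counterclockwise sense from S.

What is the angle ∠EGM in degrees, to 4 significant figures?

7.742°

On A1, M sits at bearing 90° from E; a 50° counterclockwise sweep puts S at bearing 140°, so S = E + 7.0·(cos 140°, sin 140°) = (16.04, -2.500). The tangent condition forces ES to be normal to SG, so SG runs along (−sin 140°, cos 140°); with |SG| = 35.1, G = (-6.524, -29.39). Then cos ∠EGM = GE·GM / (|GE||GM|), giving 7.742°.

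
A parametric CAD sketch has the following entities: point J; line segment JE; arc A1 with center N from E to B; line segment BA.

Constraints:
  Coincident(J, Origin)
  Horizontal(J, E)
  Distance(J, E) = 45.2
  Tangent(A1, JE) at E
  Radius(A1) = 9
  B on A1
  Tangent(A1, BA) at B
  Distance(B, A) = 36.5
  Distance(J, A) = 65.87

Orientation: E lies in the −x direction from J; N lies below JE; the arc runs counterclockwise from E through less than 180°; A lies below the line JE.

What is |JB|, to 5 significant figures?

55.087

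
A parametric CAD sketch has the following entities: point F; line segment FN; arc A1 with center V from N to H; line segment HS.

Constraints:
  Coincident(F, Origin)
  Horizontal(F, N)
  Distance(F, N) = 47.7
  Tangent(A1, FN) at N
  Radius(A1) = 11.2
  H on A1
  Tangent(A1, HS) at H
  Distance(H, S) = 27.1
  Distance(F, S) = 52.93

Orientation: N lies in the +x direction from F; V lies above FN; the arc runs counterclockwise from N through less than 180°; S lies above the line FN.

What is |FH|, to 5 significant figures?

58.826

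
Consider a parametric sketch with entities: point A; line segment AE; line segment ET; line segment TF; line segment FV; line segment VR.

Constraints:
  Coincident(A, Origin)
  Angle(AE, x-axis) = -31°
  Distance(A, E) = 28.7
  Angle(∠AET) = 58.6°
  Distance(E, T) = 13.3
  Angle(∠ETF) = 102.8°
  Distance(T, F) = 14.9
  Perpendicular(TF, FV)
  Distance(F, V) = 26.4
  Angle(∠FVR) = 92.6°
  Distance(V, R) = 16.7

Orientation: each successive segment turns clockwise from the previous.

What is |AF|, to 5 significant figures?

10.103

∠AET = 58.6° gives ET at -152.40° from the x-axis; with |ET| = 13.3, T = (12.814, -20.943). ∠ETF = 102.8° gives TF at 130.40° from the x-axis; with |TF| = 14.9, F = (3.1572, -9.5965). Then |AF| = |F − A| = 10.103.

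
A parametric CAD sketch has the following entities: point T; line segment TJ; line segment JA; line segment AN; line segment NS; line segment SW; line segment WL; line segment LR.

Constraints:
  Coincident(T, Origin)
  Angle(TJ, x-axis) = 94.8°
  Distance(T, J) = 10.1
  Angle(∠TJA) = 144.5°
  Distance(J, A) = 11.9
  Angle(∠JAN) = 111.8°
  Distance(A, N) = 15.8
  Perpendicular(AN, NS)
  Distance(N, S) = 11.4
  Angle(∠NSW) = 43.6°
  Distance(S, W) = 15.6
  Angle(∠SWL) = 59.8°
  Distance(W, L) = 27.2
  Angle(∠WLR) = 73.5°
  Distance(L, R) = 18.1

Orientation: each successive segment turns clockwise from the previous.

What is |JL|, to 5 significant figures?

39.848

T is at the origin; TJ runs at 94.8° with length 10.1, so J = (-0.84515, 10.065). ∠TJA = 144.5° gives JA at 59.300° from the x-axis; with |JA| = 11.9, A = (5.2303, 20.297). ∠JAN = 111.8° gives AN at -8.9000° from the x-axis; with |AN| = 15.8, N = (20.840, 17.852). AN is perpendicular to NS, so NS runs at -98.900°; with |NS| = 11.4, S = (19.076, 6.5897). ∠NSW = 43.6° gives SW at 124.70° from the x-axis; with |SW| = 15.6, W = (10.196, 19.415). ∠SWL = 59.8° gives WL at 4.5000° from the x-axis; with |WL| = 27.2, L = (37.312, 21.549). Then |JL| = |L − J| = 39.848.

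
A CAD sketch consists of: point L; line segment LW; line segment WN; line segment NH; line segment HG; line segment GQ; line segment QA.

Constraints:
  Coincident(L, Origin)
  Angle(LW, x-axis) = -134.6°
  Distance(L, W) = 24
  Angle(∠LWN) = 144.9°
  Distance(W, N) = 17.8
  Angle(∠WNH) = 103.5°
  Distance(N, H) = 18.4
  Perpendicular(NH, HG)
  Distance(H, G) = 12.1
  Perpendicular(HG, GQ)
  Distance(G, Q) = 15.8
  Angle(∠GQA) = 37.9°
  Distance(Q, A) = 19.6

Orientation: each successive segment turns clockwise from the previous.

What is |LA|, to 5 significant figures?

41.766

HG is perpendicular to GQ, so GQ runs at -66.200°; with |GQ| = 15.8, Q = (-24.343, -13.010). ∠GQA = 37.9° gives QA at 151.70° from the x-axis; with |QA| = 19.6, A = (-41.600, -3.7174). Then |LA| = |A − L| = 41.766.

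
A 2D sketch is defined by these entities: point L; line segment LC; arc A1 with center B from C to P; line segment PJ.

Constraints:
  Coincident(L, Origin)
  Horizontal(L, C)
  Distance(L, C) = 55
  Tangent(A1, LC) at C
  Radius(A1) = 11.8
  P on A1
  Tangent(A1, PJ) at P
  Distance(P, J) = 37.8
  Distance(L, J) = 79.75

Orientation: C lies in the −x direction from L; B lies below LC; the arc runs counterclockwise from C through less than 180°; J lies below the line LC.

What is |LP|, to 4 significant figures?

68.03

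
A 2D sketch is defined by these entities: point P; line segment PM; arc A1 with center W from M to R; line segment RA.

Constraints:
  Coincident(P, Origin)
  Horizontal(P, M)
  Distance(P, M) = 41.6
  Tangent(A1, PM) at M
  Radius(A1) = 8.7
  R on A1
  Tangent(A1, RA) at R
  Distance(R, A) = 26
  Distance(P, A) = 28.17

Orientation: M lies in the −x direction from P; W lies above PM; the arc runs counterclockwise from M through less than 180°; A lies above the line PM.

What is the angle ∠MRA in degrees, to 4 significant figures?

156.3°

Checks: ∠(WM, MP) = 90.00° ✓; |WM| = 8.700 ✓; |WR| = 8.700 ✓; ∠(WR, RA) = 90.00° ✓; |RA| = 26.00 ✓; |PA| = 28.17 ✓.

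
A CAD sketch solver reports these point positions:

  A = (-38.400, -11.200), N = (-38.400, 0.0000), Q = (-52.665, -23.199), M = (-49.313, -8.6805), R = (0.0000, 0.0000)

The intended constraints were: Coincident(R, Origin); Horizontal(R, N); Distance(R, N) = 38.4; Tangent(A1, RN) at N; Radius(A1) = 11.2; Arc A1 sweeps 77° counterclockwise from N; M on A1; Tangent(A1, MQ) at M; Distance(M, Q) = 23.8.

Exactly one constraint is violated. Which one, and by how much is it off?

Distance(M, Q) = 23.8 — off by 8.90.

R = (0.00, 0.00) ✓; R.y = 0.00, N.y = 0.00 ✓; |RN| = 38.40 ✓; ∠(AN, NR) = 90.00° ✓; |AN| = 11.20 ✓; bearing(A→M) − bearing(A→N) = 77.00° ✓; |AM| = 11.20 ✓; ∠(AM, MQ) = 90.00° ✓; |MQ| = 14.90 ✗.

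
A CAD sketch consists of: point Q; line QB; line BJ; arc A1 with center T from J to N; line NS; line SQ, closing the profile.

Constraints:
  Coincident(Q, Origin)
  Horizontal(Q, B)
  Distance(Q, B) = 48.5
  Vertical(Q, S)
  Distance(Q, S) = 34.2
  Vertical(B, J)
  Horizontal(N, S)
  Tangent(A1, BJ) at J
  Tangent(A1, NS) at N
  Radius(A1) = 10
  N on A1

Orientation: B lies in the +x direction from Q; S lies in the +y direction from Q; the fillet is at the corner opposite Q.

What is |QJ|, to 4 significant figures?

54.20

Q is at the origin; Q and B share the same y with |QB| = 48.5 and B on the +x side, so B = (48.50, 0.000). QS is vertical with |QS| = 34.2 and S on the +y side, so S = (0.000, 34.20). The virtual corner opposite Q is at (48.50, 34.20). A1 meets BJ tangentially, so TJ is at right angles to BJ and since A1 is tangent to NS there, TN ⟂ NS, with radius 10.0, so the center T sits 10.0 in from both sides at T = (38.50, 24.20). That places the tangent points at J = (48.50, 24.20) on BJ and N = (38.50, 34.20) on NS. Then |QJ| = |J − Q| = 54.20.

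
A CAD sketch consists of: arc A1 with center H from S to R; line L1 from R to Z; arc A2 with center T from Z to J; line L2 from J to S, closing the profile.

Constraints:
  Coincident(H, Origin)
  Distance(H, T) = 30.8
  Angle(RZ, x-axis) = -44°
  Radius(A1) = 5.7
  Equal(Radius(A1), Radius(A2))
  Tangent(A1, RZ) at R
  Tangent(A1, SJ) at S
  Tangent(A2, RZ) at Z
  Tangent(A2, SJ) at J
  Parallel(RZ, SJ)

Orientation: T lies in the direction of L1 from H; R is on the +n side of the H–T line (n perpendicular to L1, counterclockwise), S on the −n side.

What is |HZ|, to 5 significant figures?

31.323

The slot axis is L1's direction at -44.0°, so u = (cos -44.0°, sin -44.0°) = (0.71934, -0.69466) and n = (−sin -44.0°, cos -44.0°) = (0.69466, 0.71934). H is at the origin and T lies 30.8 along u from H, so T = 30.8·u = (22.156, -21.395). Tangency of A1 to both parallel lines with radius 5.7 puts R and S at H ± 5.7·n: R = (3.9596, 4.1002), S = (-3.9596, -4.1002). Equal radii place Z and J the same way about T: Z = T + 5.7·n = (26.115, -17.295), J = T − 5.7·n = (18.196, -25.496). Then |HZ| = |Z − H| = 31.323.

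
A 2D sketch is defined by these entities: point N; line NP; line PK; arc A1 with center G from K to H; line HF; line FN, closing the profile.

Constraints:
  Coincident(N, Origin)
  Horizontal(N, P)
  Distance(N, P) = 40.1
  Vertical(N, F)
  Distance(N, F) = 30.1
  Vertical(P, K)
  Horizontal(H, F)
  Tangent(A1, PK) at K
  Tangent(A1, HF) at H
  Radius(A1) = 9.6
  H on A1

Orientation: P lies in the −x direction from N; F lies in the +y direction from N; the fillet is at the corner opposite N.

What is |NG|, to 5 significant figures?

36.749

N is at the origin; NP is horizontal with |NP| = 40.1 and P on the −x side, so P = (-40.100, 0.0000). N and F share the same x with |NF| = 30.1 and F on the +y side, so F = (0.0000, 30.100). The virtual corner opposite N is at (-40.100, 30.100). Since A1 is tangent to PK there, GK ⟂ PK and since A1 is tangent to HF there, GH ⟂ HF, with radius 9.6, so the center G sits 9.6 in from both sides at G = (-30.500, 20.500). Then |NG| = |G − N| = 36.749.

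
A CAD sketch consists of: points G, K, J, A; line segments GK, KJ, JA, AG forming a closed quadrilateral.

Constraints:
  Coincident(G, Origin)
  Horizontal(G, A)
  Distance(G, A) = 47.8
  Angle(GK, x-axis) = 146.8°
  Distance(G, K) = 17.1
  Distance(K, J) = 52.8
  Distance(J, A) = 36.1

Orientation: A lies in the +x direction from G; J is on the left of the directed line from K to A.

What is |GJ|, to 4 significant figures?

46.57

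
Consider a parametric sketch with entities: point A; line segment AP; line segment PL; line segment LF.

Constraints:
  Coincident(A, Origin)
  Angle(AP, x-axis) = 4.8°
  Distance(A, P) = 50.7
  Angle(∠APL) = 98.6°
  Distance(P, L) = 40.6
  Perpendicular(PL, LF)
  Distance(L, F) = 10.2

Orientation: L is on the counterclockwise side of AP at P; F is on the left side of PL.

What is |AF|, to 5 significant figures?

62.577

∠APL = 98.6°, so PL runs at 4.8° + (180° − 98.6°) = 86.200° from the x-axis; with |PL| = 40.6, L = P + 40.6·(cos 86.200°, sin 86.200°) = (53.213, 44.753). PL ⟂ LF; with |LF| = 10.2 on the left of PL, F = L + 10.2·(-0.99780, 0.066274) = (43.035, 45.429). Then |AF| = |F − A| = 62.577.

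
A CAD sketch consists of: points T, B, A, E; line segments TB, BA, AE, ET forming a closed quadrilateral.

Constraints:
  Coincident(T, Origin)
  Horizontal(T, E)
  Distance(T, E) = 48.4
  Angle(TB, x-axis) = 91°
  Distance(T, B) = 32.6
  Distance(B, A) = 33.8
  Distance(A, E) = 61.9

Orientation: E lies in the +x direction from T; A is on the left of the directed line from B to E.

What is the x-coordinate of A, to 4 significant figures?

23.26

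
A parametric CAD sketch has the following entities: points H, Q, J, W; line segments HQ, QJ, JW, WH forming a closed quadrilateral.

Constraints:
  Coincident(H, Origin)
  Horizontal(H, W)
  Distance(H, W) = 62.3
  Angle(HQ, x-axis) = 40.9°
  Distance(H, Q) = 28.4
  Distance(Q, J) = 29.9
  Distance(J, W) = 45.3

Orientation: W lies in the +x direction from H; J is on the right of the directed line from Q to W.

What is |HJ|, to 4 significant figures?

21.51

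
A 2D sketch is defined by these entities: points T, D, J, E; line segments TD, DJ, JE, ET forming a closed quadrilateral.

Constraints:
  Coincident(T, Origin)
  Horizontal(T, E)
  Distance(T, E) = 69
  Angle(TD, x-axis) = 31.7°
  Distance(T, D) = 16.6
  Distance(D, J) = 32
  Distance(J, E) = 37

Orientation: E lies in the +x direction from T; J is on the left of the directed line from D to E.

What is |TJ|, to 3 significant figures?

48.6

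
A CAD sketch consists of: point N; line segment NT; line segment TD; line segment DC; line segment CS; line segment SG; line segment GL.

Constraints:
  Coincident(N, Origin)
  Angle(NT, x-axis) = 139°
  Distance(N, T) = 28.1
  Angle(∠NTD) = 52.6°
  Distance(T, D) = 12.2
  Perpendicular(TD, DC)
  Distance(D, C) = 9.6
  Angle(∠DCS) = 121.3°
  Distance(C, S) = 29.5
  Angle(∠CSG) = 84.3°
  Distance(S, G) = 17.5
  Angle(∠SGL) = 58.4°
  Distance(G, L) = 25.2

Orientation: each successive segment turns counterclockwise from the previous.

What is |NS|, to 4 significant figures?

30.19

The perpendicularity gives DC at right angles to TD, so DC runs at -3.600°; with |DC| = 9.6, C = (-12.39, 5.657). ∠DCS = 121.3° gives CS at 55.10° from the x-axis; with |CS| = 29.5, S = (4.486, 29.85). Then |NS| = |S − N| = 30.19.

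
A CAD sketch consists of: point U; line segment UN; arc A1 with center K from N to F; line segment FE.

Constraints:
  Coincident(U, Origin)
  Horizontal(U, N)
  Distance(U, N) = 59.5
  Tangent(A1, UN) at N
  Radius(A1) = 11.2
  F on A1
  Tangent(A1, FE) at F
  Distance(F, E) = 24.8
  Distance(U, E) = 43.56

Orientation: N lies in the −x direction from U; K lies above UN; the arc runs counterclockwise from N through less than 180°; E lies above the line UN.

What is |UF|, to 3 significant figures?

50.6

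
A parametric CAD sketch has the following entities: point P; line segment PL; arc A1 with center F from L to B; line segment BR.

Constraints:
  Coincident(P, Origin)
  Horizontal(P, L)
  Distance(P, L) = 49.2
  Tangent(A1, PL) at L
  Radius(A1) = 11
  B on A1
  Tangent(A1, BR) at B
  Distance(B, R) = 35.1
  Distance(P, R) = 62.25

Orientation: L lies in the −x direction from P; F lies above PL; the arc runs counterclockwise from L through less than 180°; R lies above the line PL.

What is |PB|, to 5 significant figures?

40.032

Checks: |FL| = 11.00 ✓; |FB| = 11.00 ✓; ∠(FB, BR) = 90.00° ✓; |BR| = 35.10 ✓; |PR| = 62.25 ✓.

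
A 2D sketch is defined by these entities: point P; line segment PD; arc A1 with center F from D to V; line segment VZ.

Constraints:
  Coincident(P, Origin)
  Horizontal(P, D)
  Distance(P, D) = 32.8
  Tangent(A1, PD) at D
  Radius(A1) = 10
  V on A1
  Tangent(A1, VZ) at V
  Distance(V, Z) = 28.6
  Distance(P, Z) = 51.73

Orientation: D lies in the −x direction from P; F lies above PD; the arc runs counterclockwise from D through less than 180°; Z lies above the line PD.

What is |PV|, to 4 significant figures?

26.79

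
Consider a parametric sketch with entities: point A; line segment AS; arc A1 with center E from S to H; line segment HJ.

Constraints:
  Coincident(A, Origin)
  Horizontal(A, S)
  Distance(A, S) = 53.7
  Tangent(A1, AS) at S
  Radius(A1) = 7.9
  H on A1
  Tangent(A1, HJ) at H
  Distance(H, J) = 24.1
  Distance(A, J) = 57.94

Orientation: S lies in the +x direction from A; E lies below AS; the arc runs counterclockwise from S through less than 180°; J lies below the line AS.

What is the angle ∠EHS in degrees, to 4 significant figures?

42.53°

Checks: A.y = 0.00, S.y = 0.00 ✓; |EH| = 7.900 ✓; ∠(EH, HJ) = 90.00° ✓; |HJ| = 24.10 ✓; |AJ| = 57.94 ✓.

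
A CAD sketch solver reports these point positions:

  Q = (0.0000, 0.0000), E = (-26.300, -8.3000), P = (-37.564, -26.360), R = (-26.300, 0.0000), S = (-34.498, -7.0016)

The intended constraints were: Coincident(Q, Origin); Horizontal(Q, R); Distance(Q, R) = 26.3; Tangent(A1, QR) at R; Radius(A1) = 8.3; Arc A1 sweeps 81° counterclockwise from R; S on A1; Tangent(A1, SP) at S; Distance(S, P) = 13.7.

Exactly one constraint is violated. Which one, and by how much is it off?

Distance(S, P) = 13.7 — off by 5.90.

Q = (0.00, 0.00) ✓; Q.y = 0.00, R.y = 0.00 ✓; |QR| = 26.30 ✓; ∠(ER, RQ) = 90.00° ✓; |ER| = 8.300 ✓; bearing(E→S) − bearing(E→R) = 81.00° ✓; |ES| = 8.300 ✓; ∠(ES, SP) = 90.00° ✓; |SP| = 19.60 ✗.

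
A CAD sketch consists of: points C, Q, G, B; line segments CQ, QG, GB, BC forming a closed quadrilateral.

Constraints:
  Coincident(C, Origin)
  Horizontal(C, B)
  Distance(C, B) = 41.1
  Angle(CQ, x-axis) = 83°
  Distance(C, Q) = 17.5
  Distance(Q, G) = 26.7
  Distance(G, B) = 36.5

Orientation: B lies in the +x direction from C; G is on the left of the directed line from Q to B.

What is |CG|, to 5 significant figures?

40.426

C is at the origin; CB is horizontal with |CB| = 41.1 and B in +x, so B = (41.1, 0). CQ runs at 83.0° with |CQ| = 17.5, so Q = (2.1327, 17.370). G is determined by |QG| = 26.7 and |GB| = 36.5 together: it lies at the intersection of circle(Q, 26.7) and circle(B, 36.5). With |QB| = 42.663, the foot of the radical line on QB is 14.073 from Q and the perpendicular offset is √(26.7² − 14.073²) = 22.690. Taking the left-of-QB solution: G = (24.224, 32.365).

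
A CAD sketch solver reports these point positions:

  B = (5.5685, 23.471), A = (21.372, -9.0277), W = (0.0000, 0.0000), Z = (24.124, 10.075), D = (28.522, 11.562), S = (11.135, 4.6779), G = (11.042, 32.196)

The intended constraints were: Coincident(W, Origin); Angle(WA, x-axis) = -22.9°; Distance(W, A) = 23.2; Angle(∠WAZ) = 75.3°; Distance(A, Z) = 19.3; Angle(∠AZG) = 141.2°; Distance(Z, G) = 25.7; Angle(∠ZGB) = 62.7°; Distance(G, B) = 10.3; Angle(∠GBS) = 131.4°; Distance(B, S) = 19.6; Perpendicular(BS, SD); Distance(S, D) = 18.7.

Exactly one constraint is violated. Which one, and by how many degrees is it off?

Perpendicular(BS, SD) — off by 5.10°.

W = (0.00, 0.00) ✓; WA at -22.90° ✓; |WA| = 23.20 ✓; ∠WAZ = 75.30° ✓; |AZ| = 19.30 ✓; ∠AZG = 141.2° ✓; |ZG| = 25.70 ✓; ∠ZGB = 62.70° ✓; |GB| = 10.30 ✓; ∠GBS = 131.4° ✓; |BS| = 19.60 ✓; ∠(BS, SD) = 95.10° ✗; |SD| = 18.70 ✓.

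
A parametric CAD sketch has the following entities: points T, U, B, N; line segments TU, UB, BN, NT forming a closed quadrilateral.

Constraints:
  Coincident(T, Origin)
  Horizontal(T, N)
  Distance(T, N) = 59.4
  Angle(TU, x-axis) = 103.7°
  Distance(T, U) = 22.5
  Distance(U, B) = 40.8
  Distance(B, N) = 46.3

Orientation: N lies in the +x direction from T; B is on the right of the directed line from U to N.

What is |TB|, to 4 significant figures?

20.23

T is at the origin; T and N share the same y with |TN| = 59.4 and N in +x, so N = (59.4, 0). TU runs at 103.7° with |TU| = 22.5, so U = (-5.329, 21.86). B is determined by |UB| = 40.8 and |BN| = 46.3 together: it lies at the intersection of circle(U, 40.8) and circle(N, 46.3). With |UN| = 68.32, the foot of the radical line on UN is 30.65 from U and the perpendicular offset is √(40.8² − 30.65²) = 26.92. Taking the right-of-UN solution: B = (15.10, -13.46).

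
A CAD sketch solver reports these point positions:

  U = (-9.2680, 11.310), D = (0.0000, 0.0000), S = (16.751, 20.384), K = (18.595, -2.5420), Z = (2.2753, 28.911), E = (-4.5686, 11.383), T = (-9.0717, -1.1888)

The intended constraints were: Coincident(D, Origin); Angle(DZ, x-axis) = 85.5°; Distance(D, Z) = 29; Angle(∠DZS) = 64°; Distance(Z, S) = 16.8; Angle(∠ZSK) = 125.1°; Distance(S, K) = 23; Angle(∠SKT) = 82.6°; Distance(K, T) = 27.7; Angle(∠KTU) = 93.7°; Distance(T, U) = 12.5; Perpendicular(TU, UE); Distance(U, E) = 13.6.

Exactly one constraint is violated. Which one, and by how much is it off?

Distance(U, E) = 13.6 — off by 8.90.

D = (0.00, 0.00) ✓; DZ at 85.50° ✓; |DZ| = 29.00 ✓; ∠DZS = 64.00° ✓; |ZS| = 16.80 ✓; ∠ZSK = 125.1° ✓; |SK| = 23.00 ✓; ∠SKT = 82.60° ✓; |KT| = 27.70 ✓; ∠KTU = 93.70° ✓; |TU| = 12.50 ✓; ∠(TU, UE) = 90.01° ✓; |UE| = 4.700 ✗.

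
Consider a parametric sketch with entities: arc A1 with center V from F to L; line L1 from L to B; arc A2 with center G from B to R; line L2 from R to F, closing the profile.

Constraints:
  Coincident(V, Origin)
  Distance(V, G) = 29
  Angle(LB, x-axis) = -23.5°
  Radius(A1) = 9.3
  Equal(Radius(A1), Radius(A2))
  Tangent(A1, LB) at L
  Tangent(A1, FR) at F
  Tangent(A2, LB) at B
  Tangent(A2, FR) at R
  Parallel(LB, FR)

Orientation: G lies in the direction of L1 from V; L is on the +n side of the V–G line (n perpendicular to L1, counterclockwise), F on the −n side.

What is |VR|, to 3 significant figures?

30.5

The slot axis is L1's direction at -23.5°, so u = (cos -23.5°, sin -23.5°) = (0.917, -0.399) and n = (−sin -23.5°, cos -23.5°) = (0.399, 0.917). V is at the origin and G lies 29.0 along u from V, so G = 29.0·u = (26.6, -11.6). Tangency of A1 to both parallel lines with radius 9.3 puts L and F at V ± 9.3·n: L = (3.71, 8.53), F = (-3.71, -8.53). Equal radii place B and R the same way about G: B = G + 9.3·n = (30.3, -3.04), R = G − 9.3·n = (22.9, -20.1). Then |VR| = |R − V| = 30.5.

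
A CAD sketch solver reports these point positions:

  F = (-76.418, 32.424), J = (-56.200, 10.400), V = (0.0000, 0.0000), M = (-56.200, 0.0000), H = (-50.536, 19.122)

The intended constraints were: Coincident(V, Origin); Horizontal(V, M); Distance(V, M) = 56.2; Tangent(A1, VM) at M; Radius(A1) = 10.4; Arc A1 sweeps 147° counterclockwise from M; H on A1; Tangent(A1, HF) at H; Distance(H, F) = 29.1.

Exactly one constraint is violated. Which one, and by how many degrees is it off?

Tangent(A1, HF) at H — off by 5.80°.

V = (0.00, 0.00) ✓; V.y = 0.00, M.y = 0.00 ✓; |VM| = 56.20 ✓; ∠(JM, MV) = 90.00° ✓; |JM| = 10.40 ✓; bearing(J→H) − bearing(J→M) = 147.0° ✓; |JH| = 10.40 ✓; ∠(JH, HF) = 84.20° ✗; |HF| = 29.10 ✓.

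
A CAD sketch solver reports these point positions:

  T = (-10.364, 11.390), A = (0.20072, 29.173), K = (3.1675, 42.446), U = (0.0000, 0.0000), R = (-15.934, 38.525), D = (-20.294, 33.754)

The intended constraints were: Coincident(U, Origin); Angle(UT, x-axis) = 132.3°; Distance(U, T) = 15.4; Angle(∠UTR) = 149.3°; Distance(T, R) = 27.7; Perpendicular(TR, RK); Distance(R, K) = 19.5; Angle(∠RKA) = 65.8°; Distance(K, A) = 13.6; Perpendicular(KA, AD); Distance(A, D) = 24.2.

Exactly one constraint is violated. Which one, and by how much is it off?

Distance(A, D) = 24.2 — off by 3.20.

U = (0.00, 0.00) ✓; UT at 132.3° ✓; |UT| = 15.40 ✓; ∠UTR = 149.3° ✓; |TR| = 27.70 ✓; ∠(TR, RK) = 90.00° ✓; |RK| = 19.50 ✓; ∠RKA = 65.80° ✓; |KA| = 13.60 ✓; ∠(KA, AD) = 90.00° ✓; |AD| = 21.00 ✗.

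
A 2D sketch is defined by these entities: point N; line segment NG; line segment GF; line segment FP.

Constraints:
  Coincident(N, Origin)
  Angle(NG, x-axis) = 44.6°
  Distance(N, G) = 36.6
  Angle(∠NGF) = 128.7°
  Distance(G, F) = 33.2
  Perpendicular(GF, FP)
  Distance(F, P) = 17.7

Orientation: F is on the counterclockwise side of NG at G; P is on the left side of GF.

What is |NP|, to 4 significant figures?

57.13

∠NGF = 128.7°, so GF runs at 44.6° + (180° − 128.7°) = 95.90° from the x-axis; with |GF| = 33.2, F = G + 33.2·(cos 95.90°, sin 95.90°) = (22.65, 58.72). GF is perpendicular to FP; with |FP| = 17.7 on the left of GF, P = F + 17.7·(-0.9947, -0.1028) = (5.041, 56.90). Then |NP| = |P − N| = 57.13.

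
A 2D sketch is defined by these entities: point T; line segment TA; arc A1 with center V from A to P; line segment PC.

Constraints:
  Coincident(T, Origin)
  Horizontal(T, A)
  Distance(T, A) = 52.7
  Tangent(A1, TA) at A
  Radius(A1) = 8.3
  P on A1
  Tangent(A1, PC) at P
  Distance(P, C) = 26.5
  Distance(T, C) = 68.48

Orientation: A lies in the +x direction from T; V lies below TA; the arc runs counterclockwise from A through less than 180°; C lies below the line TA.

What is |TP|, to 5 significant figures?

47.149

Checks: T = (0.00, 0.00) ✓; |VP| = 8.300 ✓; ∠(VP, PC) = 90.00° ✓; |PC| = 26.50 ✓; |TC| = 68.48 ✓.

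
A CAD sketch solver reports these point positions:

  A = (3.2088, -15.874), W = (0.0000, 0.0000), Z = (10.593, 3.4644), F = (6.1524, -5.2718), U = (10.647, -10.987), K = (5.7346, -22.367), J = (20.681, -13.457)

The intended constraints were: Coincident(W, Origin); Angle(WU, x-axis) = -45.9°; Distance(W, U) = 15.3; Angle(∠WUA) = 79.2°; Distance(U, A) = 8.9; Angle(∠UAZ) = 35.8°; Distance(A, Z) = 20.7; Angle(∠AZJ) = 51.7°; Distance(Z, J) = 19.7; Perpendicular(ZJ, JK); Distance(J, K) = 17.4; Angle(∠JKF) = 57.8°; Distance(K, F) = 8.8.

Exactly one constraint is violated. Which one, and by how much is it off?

Distance(K, F) = 8.8 — off by 8.30.

W = (0.00, 0.00) ✓; WU at -45.90° ✓; |WU| = 15.30 ✓; ∠WUA = 79.21° ✓; |UA| = 8.900 ✓; ∠UAZ = 35.80° ✓; |AZ| = 20.70 ✓; ∠AZJ = 51.70° ✓; |ZJ| = 19.70 ✓; ∠(ZJ, JK) = 90.00° ✓; |JK| = 17.40 ✓; ∠JKF = 57.80° ✓; |KF| = 17.10 ✗.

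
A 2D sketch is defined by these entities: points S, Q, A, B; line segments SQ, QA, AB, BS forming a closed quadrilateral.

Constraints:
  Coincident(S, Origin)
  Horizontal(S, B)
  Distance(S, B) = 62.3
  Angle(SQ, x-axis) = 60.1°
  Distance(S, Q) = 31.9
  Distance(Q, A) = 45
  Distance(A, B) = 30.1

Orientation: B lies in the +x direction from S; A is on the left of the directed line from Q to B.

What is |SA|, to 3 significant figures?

67.9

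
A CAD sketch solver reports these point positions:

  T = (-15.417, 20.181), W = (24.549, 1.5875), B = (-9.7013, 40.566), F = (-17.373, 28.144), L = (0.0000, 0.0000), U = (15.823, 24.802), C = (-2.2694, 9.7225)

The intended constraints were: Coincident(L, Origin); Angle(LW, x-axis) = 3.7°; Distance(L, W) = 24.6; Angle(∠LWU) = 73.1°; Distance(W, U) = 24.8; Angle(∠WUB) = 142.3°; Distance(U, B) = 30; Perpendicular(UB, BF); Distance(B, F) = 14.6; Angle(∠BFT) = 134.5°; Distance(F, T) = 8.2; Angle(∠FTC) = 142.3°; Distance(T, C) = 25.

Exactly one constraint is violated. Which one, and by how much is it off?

Distance(T, C) = 25 — off by 8.20.

L = (0.00, 0.00) ✓; LW at 3.700° ✓; |LW| = 24.60 ✓; ∠LWU = 73.10° ✓; |WU| = 24.80 ✓; ∠WUB = 142.3° ✓; |UB| = 30.00 ✓; ∠(UB, BF) = 90.00° ✓; |BF| = 14.60 ✓; ∠BFT = 134.5° ✓; |FT| = 8.200 ✓; ∠FTC = 142.3° ✓; |TC| = 16.80 ✗.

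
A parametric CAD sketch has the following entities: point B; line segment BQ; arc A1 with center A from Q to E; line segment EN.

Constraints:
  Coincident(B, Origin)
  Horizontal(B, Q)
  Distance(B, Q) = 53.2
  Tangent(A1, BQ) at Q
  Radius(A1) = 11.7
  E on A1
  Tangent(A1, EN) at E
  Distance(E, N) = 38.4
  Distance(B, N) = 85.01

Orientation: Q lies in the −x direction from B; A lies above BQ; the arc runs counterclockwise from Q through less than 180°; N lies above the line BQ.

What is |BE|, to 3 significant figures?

48.6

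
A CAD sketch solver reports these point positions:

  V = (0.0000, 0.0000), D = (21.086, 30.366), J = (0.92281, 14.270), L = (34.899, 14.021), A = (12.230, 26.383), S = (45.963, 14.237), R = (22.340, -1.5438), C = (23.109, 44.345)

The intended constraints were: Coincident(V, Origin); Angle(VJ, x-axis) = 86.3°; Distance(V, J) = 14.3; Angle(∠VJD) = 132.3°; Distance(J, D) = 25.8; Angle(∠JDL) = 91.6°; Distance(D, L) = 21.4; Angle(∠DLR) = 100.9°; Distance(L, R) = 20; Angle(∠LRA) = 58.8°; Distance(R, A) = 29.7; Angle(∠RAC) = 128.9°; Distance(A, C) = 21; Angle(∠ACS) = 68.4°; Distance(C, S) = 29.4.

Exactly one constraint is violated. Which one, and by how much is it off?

Distance(C, S) = 29.4 — off by 8.40.

V = (0.00, 0.00) ✓; VJ at 86.30° ✓; |VJ| = 14.30 ✓; ∠VJD = 132.3° ✓; |JD| = 25.80 ✓; ∠JDL = 91.60° ✓; |DL| = 21.40 ✓; ∠DLR = 100.9° ✓; |LR| = 20.00 ✓; ∠LRA = 58.80° ✓; |RA| = 29.70 ✓; ∠RAC = 128.9° ✓; |AC| = 21.00 ✓; ∠ACS = 68.40° ✓; |CS| = 37.80 ✗.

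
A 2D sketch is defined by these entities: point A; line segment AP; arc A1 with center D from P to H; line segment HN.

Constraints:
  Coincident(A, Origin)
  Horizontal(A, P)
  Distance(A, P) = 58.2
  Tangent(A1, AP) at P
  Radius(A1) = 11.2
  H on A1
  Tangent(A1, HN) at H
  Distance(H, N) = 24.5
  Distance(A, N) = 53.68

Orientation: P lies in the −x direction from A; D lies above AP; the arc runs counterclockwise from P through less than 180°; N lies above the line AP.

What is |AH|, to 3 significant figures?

48.1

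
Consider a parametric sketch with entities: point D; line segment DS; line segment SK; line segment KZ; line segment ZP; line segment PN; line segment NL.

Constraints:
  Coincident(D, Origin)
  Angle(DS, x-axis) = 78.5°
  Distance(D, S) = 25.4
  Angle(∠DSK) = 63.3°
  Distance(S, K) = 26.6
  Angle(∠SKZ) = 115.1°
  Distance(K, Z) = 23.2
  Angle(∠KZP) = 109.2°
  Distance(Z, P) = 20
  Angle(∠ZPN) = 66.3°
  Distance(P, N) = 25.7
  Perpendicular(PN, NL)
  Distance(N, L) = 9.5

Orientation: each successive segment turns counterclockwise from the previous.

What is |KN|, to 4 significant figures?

17.38

∠KZP = 109.2° gives ZP at -29.10° from the x-axis; with |ZP| = 20.0, P = (-7.119, -14.67). ∠ZPN = 66.3° gives PN at 84.60° from the x-axis; with |PN| = 25.7, N = (-4.700, 10.92). Then |KN| = |N − K| = 17.38.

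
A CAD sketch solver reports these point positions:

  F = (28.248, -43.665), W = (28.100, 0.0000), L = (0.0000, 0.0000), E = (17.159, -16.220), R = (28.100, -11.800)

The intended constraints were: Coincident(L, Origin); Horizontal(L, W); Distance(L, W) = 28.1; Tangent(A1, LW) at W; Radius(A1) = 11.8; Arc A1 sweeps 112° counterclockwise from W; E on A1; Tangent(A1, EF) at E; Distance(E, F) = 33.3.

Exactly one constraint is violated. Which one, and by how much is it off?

Distance(E, F) = 33.3 — off by 3.70.

L = (0.00, 0.00) ✓; L.y = 0.00, W.y = 0.00 ✓; |LW| = 28.10 ✓; ∠(RW, WL) = 90.00° ✓; |RW| = 11.80 ✓; bearing(R→E) − bearing(R→W) = 112.0° ✓; |RE| = 11.80 ✓; ∠(RE, EF) = 90.00° ✓; |EF| = 29.60 ✗.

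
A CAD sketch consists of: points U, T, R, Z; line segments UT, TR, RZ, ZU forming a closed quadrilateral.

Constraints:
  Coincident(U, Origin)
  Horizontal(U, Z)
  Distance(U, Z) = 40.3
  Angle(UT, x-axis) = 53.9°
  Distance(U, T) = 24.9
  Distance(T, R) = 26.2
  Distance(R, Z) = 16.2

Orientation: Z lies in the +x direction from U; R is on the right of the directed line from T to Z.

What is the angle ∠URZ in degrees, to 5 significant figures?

155.81°

Checks: |TR| = 26.20 ✓; |RZ| = 16.20 ✓.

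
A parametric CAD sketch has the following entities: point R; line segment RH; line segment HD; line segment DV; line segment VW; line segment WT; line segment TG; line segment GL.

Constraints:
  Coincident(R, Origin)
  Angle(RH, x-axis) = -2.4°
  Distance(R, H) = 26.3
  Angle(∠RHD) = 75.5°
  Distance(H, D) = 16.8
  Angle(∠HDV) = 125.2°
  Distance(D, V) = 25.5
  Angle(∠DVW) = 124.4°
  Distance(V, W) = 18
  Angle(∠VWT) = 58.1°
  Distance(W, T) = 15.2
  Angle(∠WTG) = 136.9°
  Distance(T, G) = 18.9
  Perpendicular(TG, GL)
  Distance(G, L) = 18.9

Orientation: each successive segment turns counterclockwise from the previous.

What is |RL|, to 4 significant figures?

34.34

R is at the origin; RH runs at -2.4° with length 26.3, so H = (26.28, -1.101). ∠RHD = 75.5° gives HD at 102.1° from the x-axis; with |HD| = 16.8, D = (22.76, 15.33). ∠HDV = 125.2° gives DV at 156.9° from the x-axis; with |DV| = 25.5, V = (-0.7001, 25.33). ∠DVW = 124.4° gives VW at -147.5° from the x-axis; with |VW| = 18.0, W = (-15.88, 15.66). ∠VWT = 58.1° gives WT at -25.60° from the x-axis; with |WT| = 15.2, T = (-2.173, 9.091). ∠WTG = 136.9° gives TG at 17.50° from the x-axis; with |TG| = 18.9, G = (15.85, 14.77). TG is perpendicular to GL, so GL runs at 107.5°; with |GL| = 18.9, L = (10.17, 32.80). Then |RL| = |L − R| = 34.34.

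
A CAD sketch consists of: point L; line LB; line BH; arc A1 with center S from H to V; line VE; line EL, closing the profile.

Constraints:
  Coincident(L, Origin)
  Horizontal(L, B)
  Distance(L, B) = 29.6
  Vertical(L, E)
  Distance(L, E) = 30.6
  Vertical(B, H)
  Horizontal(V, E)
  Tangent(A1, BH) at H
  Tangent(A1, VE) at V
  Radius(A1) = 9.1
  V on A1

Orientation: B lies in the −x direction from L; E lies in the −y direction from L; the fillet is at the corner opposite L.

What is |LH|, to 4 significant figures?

36.58

L is at the origin; LB is horizontal with |LB| = 29.6 and B on the −x side, so B = (-29.60, 0.000). L and E share the same x with |LE| = 30.6 and E on the −y side, so E = (0.000, -30.60). The virtual corner opposite L is at (-29.60, -30.60). Since A1 is tangent to BH there, SH ⟂ BH and A1 meets VE tangentially, so SV is at right angles to VE, with radius 9.1, so the center S sits 9.1 in from both sides at S = (-20.50, -21.50). That places the tangent points at H = (-29.60, -21.50) on BH and V = (-20.50, -30.60) on VE. Then |LH| = |H − L| = 36.58.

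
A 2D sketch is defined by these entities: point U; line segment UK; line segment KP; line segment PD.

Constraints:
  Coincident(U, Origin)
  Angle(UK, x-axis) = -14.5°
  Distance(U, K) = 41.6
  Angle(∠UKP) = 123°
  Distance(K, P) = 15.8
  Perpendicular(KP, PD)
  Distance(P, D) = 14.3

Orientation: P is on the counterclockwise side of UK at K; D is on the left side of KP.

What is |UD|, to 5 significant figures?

43.621

U is at the origin; UK runs at -14.5° with length 41.6, so K = 41.6·(cos -14.5°, sin -14.5°) = (40.275, -10.416). ∠UKP = 123.0°, so KP runs at -14.5° + (180° − 123.0°) = 42.500° from the x-axis; with |KP| = 15.8, P = K + 15.8·(cos 42.500°, sin 42.500°) = (51.924, 0.25852). KP ⟂ PD; with |PD| = 14.3 on the left of KP, D = P + 14.3·(-0.67559, 0.73728) = (42.263, 10.802). Then |UD| = |D − U| = 43.621.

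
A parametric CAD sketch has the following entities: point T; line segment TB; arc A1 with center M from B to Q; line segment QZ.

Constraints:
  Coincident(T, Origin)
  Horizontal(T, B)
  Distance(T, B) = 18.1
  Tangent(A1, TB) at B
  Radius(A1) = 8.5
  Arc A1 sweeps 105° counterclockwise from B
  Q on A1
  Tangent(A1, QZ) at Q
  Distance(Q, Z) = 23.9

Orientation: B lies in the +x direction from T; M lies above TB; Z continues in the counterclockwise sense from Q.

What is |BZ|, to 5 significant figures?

33.846

On A1, B sits at bearing -90° from M; a 105° counterclockwise sweep puts Q at bearing 15°, so Q = M + 8.5·(cos 15°, sin 15°) = (26.310, 10.700). Tangency of A1 to QZ means the radius MQ is perpendicular to QZ, so QZ runs along (−sin 15°, cos 15°); with |QZ| = 23.9, Z = (20.125, 33.786). Then |BZ| = |Z − B| = 33.846.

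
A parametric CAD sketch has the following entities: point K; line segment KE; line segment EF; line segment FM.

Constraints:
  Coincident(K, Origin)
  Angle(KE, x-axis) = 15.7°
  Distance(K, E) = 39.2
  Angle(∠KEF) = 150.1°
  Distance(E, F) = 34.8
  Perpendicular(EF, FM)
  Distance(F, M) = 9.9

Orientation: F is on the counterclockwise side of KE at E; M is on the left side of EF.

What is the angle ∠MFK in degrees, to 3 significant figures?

74.1°

∠KEF = 150.1°, so EF runs at 15.7° + (180° − 150.1°) = 45.6° from the x-axis; with |EF| = 34.8, F = E + 34.8·(cos 45.6°, sin 45.6°) = (62.1, 35.5). EF ⟂ FM; with |FM| = 9.9 on the left of EF, M = F + 9.9·(-0.714, 0.700) = (55.0, 42.4). Then cos ∠MFK = FM·FK / (|FM||FK|), giving 74.1°.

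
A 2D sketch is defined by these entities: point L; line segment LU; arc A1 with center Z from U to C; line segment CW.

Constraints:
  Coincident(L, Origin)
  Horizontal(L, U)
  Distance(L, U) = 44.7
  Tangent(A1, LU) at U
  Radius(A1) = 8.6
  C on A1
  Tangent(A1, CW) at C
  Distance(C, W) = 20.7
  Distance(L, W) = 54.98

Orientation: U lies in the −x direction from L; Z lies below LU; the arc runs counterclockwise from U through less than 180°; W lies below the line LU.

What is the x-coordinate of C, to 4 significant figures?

-52.74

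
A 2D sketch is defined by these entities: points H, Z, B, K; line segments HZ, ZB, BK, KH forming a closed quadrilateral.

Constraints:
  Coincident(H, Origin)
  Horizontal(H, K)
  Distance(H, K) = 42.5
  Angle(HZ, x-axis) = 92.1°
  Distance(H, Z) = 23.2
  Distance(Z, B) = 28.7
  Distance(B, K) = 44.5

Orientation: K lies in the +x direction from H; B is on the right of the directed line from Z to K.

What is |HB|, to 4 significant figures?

5.749

Checks: |ZB| = 28.70 ✓; |BK| = 44.50 ✓.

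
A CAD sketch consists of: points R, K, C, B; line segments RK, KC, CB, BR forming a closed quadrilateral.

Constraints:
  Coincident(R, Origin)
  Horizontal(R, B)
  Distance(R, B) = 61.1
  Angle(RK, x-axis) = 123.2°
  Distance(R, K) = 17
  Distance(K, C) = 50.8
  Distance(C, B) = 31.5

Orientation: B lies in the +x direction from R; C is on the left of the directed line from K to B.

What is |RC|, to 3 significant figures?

47.1

Checks: R = (0.00, 0.00) ✓; |KC| = 50.80 ✓; |CB| = 31.50 ✓.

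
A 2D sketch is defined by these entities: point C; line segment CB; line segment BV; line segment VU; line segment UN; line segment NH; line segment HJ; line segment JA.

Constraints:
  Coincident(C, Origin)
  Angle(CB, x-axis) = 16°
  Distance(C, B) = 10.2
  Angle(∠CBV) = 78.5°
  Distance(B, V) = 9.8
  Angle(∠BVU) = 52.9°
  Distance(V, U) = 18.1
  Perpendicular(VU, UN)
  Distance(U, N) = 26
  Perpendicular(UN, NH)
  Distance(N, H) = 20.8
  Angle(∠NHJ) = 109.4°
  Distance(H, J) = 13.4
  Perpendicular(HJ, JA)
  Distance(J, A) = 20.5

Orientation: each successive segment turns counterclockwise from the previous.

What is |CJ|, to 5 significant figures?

23.801

UN ⟂ NH, so NH runs at 64.600°; with |NH| = 20.8, H = (29.925, 2.7909). ∠NHJ = 109.4° gives HJ at 135.20° from the x-axis; with |HJ| = 13.4, J = (20.416, 12.233). Then |CJ| = |J − C| = 23.801.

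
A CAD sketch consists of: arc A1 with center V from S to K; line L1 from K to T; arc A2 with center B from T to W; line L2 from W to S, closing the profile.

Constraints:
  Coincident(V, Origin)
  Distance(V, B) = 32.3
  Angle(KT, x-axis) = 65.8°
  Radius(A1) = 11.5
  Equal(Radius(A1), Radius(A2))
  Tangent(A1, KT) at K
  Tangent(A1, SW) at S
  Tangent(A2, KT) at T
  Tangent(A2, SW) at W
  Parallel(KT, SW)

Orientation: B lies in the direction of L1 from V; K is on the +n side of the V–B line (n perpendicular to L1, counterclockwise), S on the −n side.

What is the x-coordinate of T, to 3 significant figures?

2.75

The slot axis is L1's direction at 65.8°, so u = (cos 65.8°, sin 65.8°) = (0.410, 0.912) and n = (−sin 65.8°, cos 65.8°) = (-0.912, 0.410). V is at the origin and B lies 32.3 along u from V, so B = 32.3·u = (13.2, 29.5). Tangency of A1 to both parallel lines with radius 11.5 puts K and S at V ± 11.5·n: K = (-10.5, 4.71), S = (10.5, -4.71). Equal radii place T and W the same way about B: T = B + 11.5·n = (2.75, 34.2), W = B − 11.5·n = (23.7, 24.7). So T.x = 2.75.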